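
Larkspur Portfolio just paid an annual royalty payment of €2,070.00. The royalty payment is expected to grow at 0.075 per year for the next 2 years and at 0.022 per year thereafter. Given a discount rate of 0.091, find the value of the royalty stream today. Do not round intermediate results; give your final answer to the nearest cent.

D_1 = 2225.25000
D_2 = 2392.14375
Terminal value at year 2: TV = D_2×(1+g_2)/(r−g_2) = 2444.77091/0.069 = 35431.46250
P_0 = D_1/(1+r)^1 + D_2/(1+r)^2 + TV/(1+r)^2
    = 2039.64253 + 2009.73027 + 29767.30915 = 33816.68194

€33816.68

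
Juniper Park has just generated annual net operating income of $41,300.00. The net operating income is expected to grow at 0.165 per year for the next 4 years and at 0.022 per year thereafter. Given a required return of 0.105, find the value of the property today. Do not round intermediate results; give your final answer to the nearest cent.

D_1 = 48114.50000
D_2 = 56053.39250
D_3 = 65302.20226
D_4 = 76077.06564
Terminal value at year 4: TV = D_4×(1+g_2)/(r−g_2) = 77750.76108/0.083 = 936756.15759
P_0 = D_1/(1+r)^1 + D_2/(1+r)^2 + D_3/(1+r)^3 + D_4/(1+r)^4 + TV/(1+r)^4
    = 43542.53394 + 45906.83442 + 48399.51321 + 51027.54108 + 628315.02391 = 817191.44656

$817191.45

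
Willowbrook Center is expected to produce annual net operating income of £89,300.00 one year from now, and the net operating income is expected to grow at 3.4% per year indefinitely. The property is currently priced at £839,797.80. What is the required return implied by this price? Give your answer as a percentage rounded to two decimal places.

14.03%

P = D₁/(r − g) ⇒ r = D₁/P + g = £89,300.0000/£839,797.80 + 0.034 = 0.106335 + 0.034 = 0.140335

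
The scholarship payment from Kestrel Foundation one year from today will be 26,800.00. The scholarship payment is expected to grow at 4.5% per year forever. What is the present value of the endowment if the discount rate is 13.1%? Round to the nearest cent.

Growing perpetuity: P = D₁ / (r − g) = 26,800.0000 / (0.131 − 0.045) = 311,627.91

311627.91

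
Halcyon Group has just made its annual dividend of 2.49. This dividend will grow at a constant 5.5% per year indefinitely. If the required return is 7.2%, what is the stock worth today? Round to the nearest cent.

D₁ = D₀ × (1 + g) = 2.49 × 1.055 = 2.6270
Growing perpetuity: P = D₁ / (r − g) = 2.6270 / (0.072 − 0.055) = 154.53

154.53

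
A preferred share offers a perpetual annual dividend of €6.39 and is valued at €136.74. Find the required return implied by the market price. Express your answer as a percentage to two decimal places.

P = C/r ⇒ r = C/P = €6.39/€136.74 = 0.046731

4.67%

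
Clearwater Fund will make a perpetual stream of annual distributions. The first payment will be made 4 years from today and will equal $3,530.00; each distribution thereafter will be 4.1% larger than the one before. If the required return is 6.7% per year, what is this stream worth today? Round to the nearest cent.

Value at end of year 3: C₁ / (r − g) = $3,530.00 / (0.067 − 0.041) = $135,769.2308
Discount to today: PV = $135,769.2308 / (1 + 0.067)^3 = $135,769.2308 / 1.214768 = $111,765.59

$111765.59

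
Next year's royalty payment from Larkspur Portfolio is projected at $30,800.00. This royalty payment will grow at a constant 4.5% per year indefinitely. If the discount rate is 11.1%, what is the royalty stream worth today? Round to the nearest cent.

$466666.67

Growing perpetuity: P = D₁ / (r − g) = $30,800.0000 / (0.111 − 0.045) = $466,666.67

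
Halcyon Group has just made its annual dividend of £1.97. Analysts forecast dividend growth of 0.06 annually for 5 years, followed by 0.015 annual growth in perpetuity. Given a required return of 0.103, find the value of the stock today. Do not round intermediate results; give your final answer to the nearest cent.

D_1 = 2.08820
D_2 = 2.21349
D_3 = 2.34630
D_4 = 2.48708
D_5 = 2.63630
Terminal value at year 5: TV = D_5×(1+g_2)/(r−g_2) = 2.67585/0.088 = 30.40737
P_0 = D_1/(1+r)^1 + D_2/(1+r)^2 + D_3/(1+r)^3 + D_4/(1+r)^4 + D_5/(1+r)^5 + TV/(1+r)^5
    = 1.89320 + 1.81939 + 1.74847 + 1.68030 + 1.61480 + 18.62522 = 27.38138

£27.38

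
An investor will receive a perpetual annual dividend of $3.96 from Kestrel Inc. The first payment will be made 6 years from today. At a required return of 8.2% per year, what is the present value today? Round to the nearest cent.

$32.56

Value at end of year 5: C / r = $3.96 / 0.082 = $48.2927
Discount to today: PV = $48.2927 / (1 + 0.082)^5 = $48.2927 / 1.482983 = $32.56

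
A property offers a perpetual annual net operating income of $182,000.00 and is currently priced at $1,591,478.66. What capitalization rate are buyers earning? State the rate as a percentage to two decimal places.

P = C/r ⇒ r = C/P = $182,000.00/$1,591,478.66 = 0.114359

11.44%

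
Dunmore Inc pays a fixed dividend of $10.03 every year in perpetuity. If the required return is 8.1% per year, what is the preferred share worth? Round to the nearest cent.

$123.83

Level perpetuity: PV = C / r = $10.03 / 0.081 = $123.83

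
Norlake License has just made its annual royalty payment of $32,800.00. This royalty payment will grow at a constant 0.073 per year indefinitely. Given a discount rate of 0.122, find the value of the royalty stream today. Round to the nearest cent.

D₁ = D₀ × (1 + g) = $32,800.00 × 1.073 = $35,194.4000
Growing perpetuity: P = D₁ / (r − g) = $35,194.4000 / (0.122 − 0.073) = $718,253.06

$718253.06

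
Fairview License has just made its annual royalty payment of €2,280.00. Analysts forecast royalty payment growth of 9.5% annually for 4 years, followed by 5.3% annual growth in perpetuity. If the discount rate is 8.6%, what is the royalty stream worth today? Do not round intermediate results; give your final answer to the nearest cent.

D_1 = 2496.60000
D_2 = 2733.77700
D_3 = 2993.48582
D_4 = 3277.86697
Terminal value at year 4: TV = D_4×(1+g_2)/(r−g_2) = 3451.59392/0.033 = 104593.75505
P_0 = D_1/(1+r)^1 + D_2/(1+r)^2 + D_3/(1+r)^3 + D_4/(1+r)^4 + TV/(1+r)^4
    = 2298.89503 + 2317.94664 + 2337.15615 + 2356.52484 + 75194.56547 = 84505.08813

€84505.09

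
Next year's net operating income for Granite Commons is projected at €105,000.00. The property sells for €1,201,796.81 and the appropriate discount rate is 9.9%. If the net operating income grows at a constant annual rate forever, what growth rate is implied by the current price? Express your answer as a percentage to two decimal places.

P = D₁/(r−g) ⇒ g = r − D₁/P = 0.099 − €105,000.00/€1,201,796.81 = 0.011631

1.16%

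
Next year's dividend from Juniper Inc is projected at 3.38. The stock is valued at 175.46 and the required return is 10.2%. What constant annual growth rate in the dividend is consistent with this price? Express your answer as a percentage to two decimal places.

P = D₁/(r−g) ⇒ g = r − D₁/P = 0.102 − 3.38/175.46 = 0.082736

8.27%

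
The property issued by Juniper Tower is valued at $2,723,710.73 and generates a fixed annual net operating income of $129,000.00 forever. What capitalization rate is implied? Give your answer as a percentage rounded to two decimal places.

4.74%

P = C/r ⇒ r = C/P = $129,000.00/$2,723,710.73 = 0.047362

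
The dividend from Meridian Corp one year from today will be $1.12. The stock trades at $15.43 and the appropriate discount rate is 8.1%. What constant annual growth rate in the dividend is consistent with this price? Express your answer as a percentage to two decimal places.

P = D₁/(r−g) ⇒ g = r − D₁/P = 0.081 − $1.12/$15.43 = 0.008414

0.84%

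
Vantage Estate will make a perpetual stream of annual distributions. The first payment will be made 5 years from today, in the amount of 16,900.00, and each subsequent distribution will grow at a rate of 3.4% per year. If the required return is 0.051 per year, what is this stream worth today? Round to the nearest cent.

Value at end of year 4: C₁ / (r − g) = 16,900.00 / (0.051 − 0.034) = 994,117.6471
Discount to today: PV = 994,117.6471 / (1 + 0.051)^4 = 994,117.6471 / 1.220143 = 814,754.78

814754.78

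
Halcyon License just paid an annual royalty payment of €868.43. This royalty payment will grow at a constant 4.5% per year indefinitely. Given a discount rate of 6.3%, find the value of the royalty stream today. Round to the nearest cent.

D₁ = D₀ × (1 + g) = €868.43 × 1.045 = €907.5094
Growing perpetuity: P = D₁ / (r − g) = €907.5094 / (0.063 − 0.045) = €50,417.19

€50417.19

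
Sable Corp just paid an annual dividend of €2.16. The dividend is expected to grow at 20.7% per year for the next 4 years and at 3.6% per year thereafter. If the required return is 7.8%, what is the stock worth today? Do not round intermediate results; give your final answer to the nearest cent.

D_1 = 2.60712
D_2 = 3.14679
D_3 = 3.79818
D_4 = 4.58440
Terminal value at year 4: TV = D_4×(1+g_2)/(r−g_2) = 4.74944/0.042 = 113.08195
P_0 = D_1/(1+r)^1 + D_2/(1+r)^2 + D_3/(1+r)^3 + D_4/(1+r)^4 + TV/(1+r)^4
    = 2.41848 + 2.70789 + 3.03193 + 3.39475 + 83.73716 = 95.29021

€95.29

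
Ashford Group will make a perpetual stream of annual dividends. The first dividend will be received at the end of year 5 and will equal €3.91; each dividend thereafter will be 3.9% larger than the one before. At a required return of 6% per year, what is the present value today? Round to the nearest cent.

Value at end of year 4: C₁ / (r − g) = €3.91 / (0.06 − 0.039) = €186.1905
Discount to today: PV = €186.1905 / (1 + 0.06)^4 = €186.1905 / 1.262477 = €147.48

€147.48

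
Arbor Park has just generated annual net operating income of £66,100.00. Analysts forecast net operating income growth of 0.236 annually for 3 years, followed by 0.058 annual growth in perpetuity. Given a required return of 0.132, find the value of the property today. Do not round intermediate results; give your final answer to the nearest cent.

£1467207.85

D_1 = 81699.60000
D_2 = 100980.70560
D_3 = 124812.15212
Terminal value at year 3: TV = D_3×(1+g_2)/(r−g_2) = 132051.25694/0.074 = 1784476.44520
P_0 = D_1/(1+r)^1 + D_2/(1+r)^2 + D_3/(1+r)^3 + TV/(1+r)^3
    = 72172.79152 + 78803.50735 + 86043.40555 + 1230188.14962 = 1467207.85403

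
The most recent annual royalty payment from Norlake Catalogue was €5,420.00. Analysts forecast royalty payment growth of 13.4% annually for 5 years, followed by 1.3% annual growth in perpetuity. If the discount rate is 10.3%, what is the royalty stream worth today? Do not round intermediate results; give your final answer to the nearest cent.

€99545.92

D_1 = 6146.28000
D_2 = 6969.88152
D_3 = 7903.84564
D_4 = 8962.96096
D_5 = 10163.99773
Terminal value at year 5: TV = D_5×(1+g_2)/(r−g_2) = 10296.12970/0.09 = 114401.44110
P_0 = D_1/(1+r)^1 + D_2/(1+r)^2 + D_3/(1+r)^3 + D_4/(1+r)^4 + D_5/(1+r)^5 + TV/(1+r)^5
    = 5572.33001 + 5728.94128 + 5889.95413 + 6055.49228 + 6225.68291 + 70073.51986 = 99545.92047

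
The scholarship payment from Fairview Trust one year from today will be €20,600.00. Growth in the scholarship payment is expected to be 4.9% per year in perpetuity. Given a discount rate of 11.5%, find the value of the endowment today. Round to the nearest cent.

€312121.21

Growing perpetuity: P = D₁ / (r − g) = €20,600.0000 / (0.115 − 0.049) = €312,121.21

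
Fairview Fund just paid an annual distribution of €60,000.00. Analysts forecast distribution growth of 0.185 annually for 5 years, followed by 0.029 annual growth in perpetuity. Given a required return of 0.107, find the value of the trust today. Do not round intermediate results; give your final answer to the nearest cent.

€1482261.81

D_1 = 71100.00000
D_2 = 84253.50000
D_3 = 99840.39750
D_4 = 118310.87104
D_5 = 140198.38218
Terminal value at year 5: TV = D_5×(1+g_2)/(r−g_2) = 144264.13526/0.078 = 1849540.19567
P_0 = D_1/(1+r)^1 + D_2/(1+r)^2 + D_3/(1+r)^3 + D_4/(1+r)^4 + D_5/(1+r)^5 + TV/(1+r)^5
    = 64227.64228 + 68753.16721 + 73597.56381 + 78783.30002 + 84334.42685 + 1112565.70800 = 1482261.80816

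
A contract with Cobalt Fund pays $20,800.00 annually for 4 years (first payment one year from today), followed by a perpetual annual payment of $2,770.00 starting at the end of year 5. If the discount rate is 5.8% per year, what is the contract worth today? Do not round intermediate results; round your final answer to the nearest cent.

$110521.66

PV of 4-year annuity: $20,800.00 × [1 − (1+0.058)^−4] / 0.058 = 72405.50512
Perpetuity value at year 4: $2,770.00 / 0.058 = 47758.62069
PV of perpetuity: 47758.62069 / (1+0.058)^4 = 38116.15679
Total PV = 72405.50512 + 38116.15679 = 110521.66191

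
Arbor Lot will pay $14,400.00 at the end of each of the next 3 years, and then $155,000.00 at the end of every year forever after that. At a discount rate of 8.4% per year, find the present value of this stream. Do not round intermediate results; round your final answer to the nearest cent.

PV of 3-year annuity: $14,400.00 × [1 − (1+0.084)^−3] / 0.084 = 36843.97411
Perpetuity value at year 3: $155,000.00 / 0.084 = 1845238.09524
PV of perpetuity: 1845238.09524 / (1+0.084)^3 = 1448653.65170
Total PV = 36843.97411 + 1448653.65170 = 1485497.62581

$1485497.63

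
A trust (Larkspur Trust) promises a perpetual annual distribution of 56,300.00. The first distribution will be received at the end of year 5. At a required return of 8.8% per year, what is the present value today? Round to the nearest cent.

456572.91

Value at end of year 4: C / r = 56,300.00 / 0.088 = 639,772.7273
Discount to today: PV = 639,772.7273 / (1 + 0.088)^4 = 639,772.7273 / 1.401250 = 456,572.91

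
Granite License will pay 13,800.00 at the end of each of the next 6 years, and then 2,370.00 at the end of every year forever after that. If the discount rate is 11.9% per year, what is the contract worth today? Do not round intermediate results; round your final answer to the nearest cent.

PV of 6-year annuity: 13,800.00 × [1 − (1+0.119)^−6] / 0.119 = 56898.47637
Perpetuity value at year 6: 2,370.00 / 0.119 = 19915.96639
PV of perpetuity: 19915.96639 / (1+0.119)^6 = 10144.27153
Total PV = 56898.47637 + 10144.27153 = 67042.74790

67042.75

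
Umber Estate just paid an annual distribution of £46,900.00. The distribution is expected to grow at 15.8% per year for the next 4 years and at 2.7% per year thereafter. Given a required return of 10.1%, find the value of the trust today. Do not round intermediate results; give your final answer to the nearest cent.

£1009690.28

D_1 = 54310.20000
D_2 = 62891.21160
D_3 = 72828.02303
D_4 = 84334.85067
Terminal value at year 4: TV = D_4×(1+g_2)/(r−g_2) = 86611.89164/0.074 = 1170430.96811
P_0 = D_1/(1+r)^1 + D_2/(1+r)^2 + D_3/(1+r)^3 + D_4/(1+r)^4 + TV/(1+r)^4
    = 49328.06540 + 51881.83445 + 54567.81498 + 57392.85172 + 796519.71240 = 1009690.27894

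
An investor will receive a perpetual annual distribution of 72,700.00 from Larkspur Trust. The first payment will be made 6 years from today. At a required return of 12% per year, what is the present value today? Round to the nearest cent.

Value at end of year 5: C / r = 72,700.00 / 0.12 = 605,833.3333
Discount to today: PV = 605,833.3333 / (1 + 0.12)^5 = 605,833.3333 / 1.762342 = 343,766.10

343766.10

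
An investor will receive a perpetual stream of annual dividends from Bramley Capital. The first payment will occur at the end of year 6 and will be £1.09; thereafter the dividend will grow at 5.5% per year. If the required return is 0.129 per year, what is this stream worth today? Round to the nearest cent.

Value at end of year 5: C₁ / (r − g) = £1.09 / (0.129 − 0.055) = £14.7297
Discount to today: PV = £14.7297 / (1 + 0.129)^5 = £14.7297 / 1.834297 = £8.03

£8.03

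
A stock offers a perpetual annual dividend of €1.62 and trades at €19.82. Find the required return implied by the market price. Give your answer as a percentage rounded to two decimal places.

P = C/r ⇒ r = C/P = €1.62/€19.82 = 0.081736

8.17%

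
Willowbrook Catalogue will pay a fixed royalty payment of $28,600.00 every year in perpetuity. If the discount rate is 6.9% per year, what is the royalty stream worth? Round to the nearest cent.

Level perpetuity: PV = C / r = $28,600.00 / 0.069 = $414,492.75

$414492.75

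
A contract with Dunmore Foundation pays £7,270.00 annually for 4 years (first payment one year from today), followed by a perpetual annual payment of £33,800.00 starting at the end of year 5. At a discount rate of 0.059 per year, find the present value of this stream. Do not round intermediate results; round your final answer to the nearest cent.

PV of 4-year annuity: £7,270.00 × [1 − (1+0.059)^−4] / 0.059 = 25249.10937
Perpetuity value at year 4: £33,800.00 / 0.059 = 572881.35593
PV of perpetuity: 572881.35593 / (1+0.059)^4 = 455492.09914
Total PV = 25249.10937 + 455492.09914 = 480741.20852

£480741.21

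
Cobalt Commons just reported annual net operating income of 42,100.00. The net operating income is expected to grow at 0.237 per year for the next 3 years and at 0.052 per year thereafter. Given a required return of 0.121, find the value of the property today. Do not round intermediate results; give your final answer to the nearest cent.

1016752.72

D_1 = 52077.70000
D_2 = 64420.11490
D_3 = 79687.68213
Terminal value at year 3: TV = D_3×(1+g_2)/(r−g_2) = 83831.44160/0.069 = 1214948.42902
P_0 = D_1/(1+r)^1 + D_2/(1+r)^2 + D_3/(1+r)^3 + TV/(1+r)^3
    = 46456.46744 + 51263.73793 + 56568.46015 + 862464.05903 = 1016752.72455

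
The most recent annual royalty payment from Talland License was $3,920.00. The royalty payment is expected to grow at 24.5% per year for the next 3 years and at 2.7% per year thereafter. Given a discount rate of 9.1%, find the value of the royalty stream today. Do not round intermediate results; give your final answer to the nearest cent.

D_1 = 4880.40000
D_2 = 6076.09800
D_3 = 7564.74201
Terminal value at year 3: TV = D_3×(1+g_2)/(r−g_2) = 7768.99004/0.064 = 121390.46944
P_0 = D_1/(1+r)^1 + D_2/(1+r)^2 + D_3/(1+r)^3 + TV/(1+r)^3
    = 4473.32722 + 5104.75930 + 5825.32110 + 93478.19958 = 108881.60721

$108881.61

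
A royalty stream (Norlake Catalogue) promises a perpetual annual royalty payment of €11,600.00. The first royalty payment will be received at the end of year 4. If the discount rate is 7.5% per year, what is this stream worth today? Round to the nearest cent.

Value at end of year 3: C / r = €11,600.00 / 0.075 = €154,666.6667
Discount to today: PV = €154,666.6667 / (1 + 0.075)^3 = €154,666.6667 / 1.242297 = €124,500.57

€124500.57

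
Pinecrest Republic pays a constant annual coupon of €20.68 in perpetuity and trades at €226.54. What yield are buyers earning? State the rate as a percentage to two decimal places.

9.13%

P = C/r ⇒ r = C/P = €20.68/€226.54 = 0.091286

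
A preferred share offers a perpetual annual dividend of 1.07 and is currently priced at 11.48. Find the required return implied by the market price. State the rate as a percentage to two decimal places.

9.32%

P = C/r ⇒ r = C/P = 1.07/11.48 = 0.093206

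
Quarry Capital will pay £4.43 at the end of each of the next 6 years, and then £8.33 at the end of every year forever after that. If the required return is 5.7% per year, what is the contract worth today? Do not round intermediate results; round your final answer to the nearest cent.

PV of 6-year annuity: £4.43 × [1 − (1+0.057)^−6] / 0.057 = 21.99059
Perpetuity value at year 6: £8.33 / 0.057 = 146.14035
PV of perpetuity: 146.14035 / (1+0.057)^6 = 104.79009
Total PV = 21.99059 + 104.79009 = 126.78069

£126.78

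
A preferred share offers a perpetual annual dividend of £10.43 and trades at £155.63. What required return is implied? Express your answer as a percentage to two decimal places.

6.70%

P = C/r ⇒ r = C/P = £10.43/£155.63 = 0.067018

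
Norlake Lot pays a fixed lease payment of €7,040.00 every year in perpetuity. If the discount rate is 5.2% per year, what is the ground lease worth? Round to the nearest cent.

Level perpetuity: PV = C / r = €7,040.00 / 0.052 = €135,384.62

€135384.62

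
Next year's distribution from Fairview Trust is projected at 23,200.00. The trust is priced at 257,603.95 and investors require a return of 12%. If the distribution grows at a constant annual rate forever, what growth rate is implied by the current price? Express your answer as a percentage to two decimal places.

2.99%

P = D₁/(r−g) ⇒ g = r − D₁/P = 0.12 − 23,200.00/257,603.95 = 0.029939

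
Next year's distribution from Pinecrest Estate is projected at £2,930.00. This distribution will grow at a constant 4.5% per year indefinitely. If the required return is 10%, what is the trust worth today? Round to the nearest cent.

£53272.73

Growing perpetuity: P = D₁ / (r − g) = £2,930.0000 / (0.1 − 0.045) = £53,272.73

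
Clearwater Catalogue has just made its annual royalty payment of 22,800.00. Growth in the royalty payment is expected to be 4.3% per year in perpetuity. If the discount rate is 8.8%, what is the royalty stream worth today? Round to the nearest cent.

D₁ = D₀ × (1 + g) = 22,800.00 × 1.043 = 23,780.4000
Growing perpetuity: P = D₁ / (r − g) = 23,780.4000 / (0.088 − 0.043) = 528,453.33

528453.33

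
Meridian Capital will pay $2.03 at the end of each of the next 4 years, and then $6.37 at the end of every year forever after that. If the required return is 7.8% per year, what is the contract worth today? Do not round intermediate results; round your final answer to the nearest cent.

PV of 4-year annuity: $2.03 × [1 − (1+0.078)^−4] / 0.078 = 6.75366
Perpetuity value at year 4: $6.37 / 0.078 = 81.66667
PV of perpetuity: 81.66667 / (1+0.078)^4 = 60.47415
Total PV = 6.75366 + 60.47415 = 67.22781

$67.23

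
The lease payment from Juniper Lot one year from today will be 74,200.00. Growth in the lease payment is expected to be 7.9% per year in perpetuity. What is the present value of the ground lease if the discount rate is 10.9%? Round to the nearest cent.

Growing perpetuity: P = D₁ / (r − g) = 74,200.0000 / (0.109 − 0.079) = 2,473,333.33

2473333.33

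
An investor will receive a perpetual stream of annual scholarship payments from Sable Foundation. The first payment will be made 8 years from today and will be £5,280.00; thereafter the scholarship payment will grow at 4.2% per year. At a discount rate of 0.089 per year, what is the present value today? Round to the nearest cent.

£61850.17

Value at end of year 7: C₁ / (r − g) = £5,280.00 / (0.089 − 0.042) = £112,340.4255
Discount to today: PV = £112,340.4255 / (1 + 0.089)^7 = £112,340.4255 / 1.816332 = £61,850.17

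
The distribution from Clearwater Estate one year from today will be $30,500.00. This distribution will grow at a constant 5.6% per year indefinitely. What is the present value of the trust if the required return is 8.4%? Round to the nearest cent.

$1089285.71

Growing perpetuity: P = D₁ / (r − g) = $30,500.0000 / (0.084 − 0.056) = $1,089,285.71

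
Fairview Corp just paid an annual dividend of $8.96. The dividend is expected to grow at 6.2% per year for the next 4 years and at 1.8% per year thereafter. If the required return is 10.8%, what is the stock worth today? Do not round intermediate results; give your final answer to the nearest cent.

$117.81

D_1 = 9.51552
D_2 = 10.10548
D_3 = 10.73202
D_4 = 11.39741
Terminal value at year 4: TV = D_4×(1+g_2)/(r−g_2) = 11.60256/0.09 = 128.91734
P_0 = D_1/(1+r)^1 + D_2/(1+r)^2 + D_3/(1+r)^3 + D_4/(1+r)^4 + TV/(1+r)^4
    = 8.58801 + 8.23147 + 7.88973 + 7.56218 + 85.53666 = 117.80806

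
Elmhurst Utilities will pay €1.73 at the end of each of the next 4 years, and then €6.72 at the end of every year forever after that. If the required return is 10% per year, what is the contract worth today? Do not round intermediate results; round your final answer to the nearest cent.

€51.38

PV of 4-year annuity: €1.73 × [1 − (1+0.1)^−4] / 0.1 = 5.48387
Perpetuity value at year 4: €6.72 / 0.1 = 67.20000
PV of perpetuity: 67.20000 / (1+0.1)^4 = 45.89850
Total PV = 5.48387 + 45.89850 = 51.38237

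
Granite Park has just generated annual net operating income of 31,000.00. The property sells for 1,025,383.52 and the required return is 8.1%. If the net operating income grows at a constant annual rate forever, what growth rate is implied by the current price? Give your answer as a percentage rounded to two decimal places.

P = D₀(1+g)/(r−g) ⇒ P(r−g) = D₀(1+g) ⇒ g(P+D₀) = P·r − D₀
g = (P·r − D₀)/(P + D₀) = (1,025,383.52×0.081 − 31,000.00) / (1,025,383.52 + 31,000.00) = 0.049278

4.93%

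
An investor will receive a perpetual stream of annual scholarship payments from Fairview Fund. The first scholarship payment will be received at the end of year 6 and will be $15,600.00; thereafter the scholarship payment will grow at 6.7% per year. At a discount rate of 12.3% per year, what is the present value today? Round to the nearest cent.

$155968.82

Value at end of year 5: C₁ / (r − g) = $15,600.00 / (0.123 − 0.067) = $278,571.4286
Discount to today: PV = $278,571.4286 / (1 + 0.123)^5 = $278,571.4286 / 1.786071 = $155,968.82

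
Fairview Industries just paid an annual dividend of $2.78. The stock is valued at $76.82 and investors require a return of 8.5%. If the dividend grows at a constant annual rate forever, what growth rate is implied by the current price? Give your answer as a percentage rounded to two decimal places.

P = D₀(1+g)/(r−g) ⇒ P(r−g) = D₀(1+g) ⇒ g(P+D₀) = P·r − D₀
g = (P·r − D₀)/(P + D₀) = ($76.82×0.085 − $2.78) / ($76.82 + $2.78) = 0.047107

4.71%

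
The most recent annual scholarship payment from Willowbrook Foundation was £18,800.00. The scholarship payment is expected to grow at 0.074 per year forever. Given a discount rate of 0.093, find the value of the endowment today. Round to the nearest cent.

D₁ = D₀ × (1 + g) = £18,800.00 × 1.074 = £20,191.2000
Growing perpetuity: P = D₁ / (r − g) = £20,191.2000 / (0.093 − 0.074) = £1,062,694.74

£1062694.74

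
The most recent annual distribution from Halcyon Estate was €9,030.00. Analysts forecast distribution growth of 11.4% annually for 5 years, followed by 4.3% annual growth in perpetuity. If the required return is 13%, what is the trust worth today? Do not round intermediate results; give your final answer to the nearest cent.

D_1 = 10059.42000
D_2 = 11206.19388
D_3 = 12483.69998
D_4 = 13906.84178
D_5 = 15492.22174
Terminal value at year 5: TV = D_5×(1+g_2)/(r−g_2) = 16158.38728/0.087 = 185728.58940
P_0 = D_1/(1+r)^1 + D_2/(1+r)^2 + D_3/(1+r)^3 + D_4/(1+r)^4 + D_5/(1+r)^5 + TV/(1+r)^5
    = 8902.14159 + 8776.09357 + 8651.83030 + 8529.32651 + 8408.55728 + 100806.03730 = 144073.98655

€144073.99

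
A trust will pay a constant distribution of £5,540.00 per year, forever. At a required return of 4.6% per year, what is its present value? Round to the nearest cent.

Level perpetuity: PV = C / r = £5,540.00 / 0.046 = £120,434.78

£120434.78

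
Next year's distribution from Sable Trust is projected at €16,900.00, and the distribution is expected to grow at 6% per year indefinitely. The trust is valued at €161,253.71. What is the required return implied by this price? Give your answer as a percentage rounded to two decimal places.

P = D₁/(r − g) ⇒ r = D₁/P + g = €16,900.0000/€161,253.71 + 0.06 = 0.104804 + 0.06 = 0.164804

16.48%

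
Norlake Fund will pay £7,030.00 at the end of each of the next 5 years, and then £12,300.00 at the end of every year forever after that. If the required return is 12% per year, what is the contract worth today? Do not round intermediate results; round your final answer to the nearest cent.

£83502.83

PV of 5-year annuity: £7,030.00 × [1 − (1+0.12)^−5] / 0.12 = 25341.57670
Perpetuity value at year 5: £12,300.00 / 0.12 = 102500.00000
PV of perpetuity: 102500.00000 / (1+0.12)^5 = 58161.25271
Total PV = 25341.57670 + 58161.25271 = 83502.82941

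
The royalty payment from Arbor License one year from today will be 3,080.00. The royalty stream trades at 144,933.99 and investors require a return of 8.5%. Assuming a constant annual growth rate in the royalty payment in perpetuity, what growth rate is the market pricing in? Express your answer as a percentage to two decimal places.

6.37%

P = D₁/(r−g) ⇒ g = r − D₁/P = 0.085 − 3,080.00/144,933.99 = 0.063749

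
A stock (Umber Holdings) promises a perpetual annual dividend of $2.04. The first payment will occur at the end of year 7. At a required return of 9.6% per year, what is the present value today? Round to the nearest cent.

Value at end of year 6: C / r = $2.04 / 0.096 = $21.2500
Discount to today: PV = $21.2500 / (1 + 0.096)^6 = $21.2500 / 1.733258 = $12.26

$12.26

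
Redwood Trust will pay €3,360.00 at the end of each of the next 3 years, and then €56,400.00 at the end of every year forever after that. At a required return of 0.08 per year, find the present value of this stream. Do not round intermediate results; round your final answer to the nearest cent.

€568310.78

PV of 3-year annuity: €3,360.00 × [1 − (1+0.08)^−3] / 0.08 = 8659.04588
Perpetuity value at year 3: €56,400.00 / 0.08 = 705000.00000
PV of perpetuity: 705000.00000 / (1+0.08)^3 = 559651.72992
Total PV = 8659.04588 + 559651.72992 = 568310.77580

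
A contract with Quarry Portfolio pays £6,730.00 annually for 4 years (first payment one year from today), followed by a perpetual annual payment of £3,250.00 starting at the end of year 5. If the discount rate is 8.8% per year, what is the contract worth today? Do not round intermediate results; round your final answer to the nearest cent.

£48255.71

PV of 4-year annuity: £6,730.00 × [1 − (1+0.088)^−4] / 0.088 = 21899.37406
Perpetuity value at year 4: £3,250.00 / 0.088 = 36931.81818
PV of perpetuity: 36931.81818 / (1+0.088)^4 = 26356.34037
Total PV = 21899.37406 + 26356.34037 = 48255.71443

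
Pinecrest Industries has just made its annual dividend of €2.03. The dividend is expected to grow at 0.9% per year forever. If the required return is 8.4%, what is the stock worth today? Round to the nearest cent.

D₁ = D₀ × (1 + g) = €2.03 × 1.009 = €2.0483
Growing perpetuity: P = D₁ / (r − g) = €2.0483 / (0.084 − 0.009) = €27.31

€27.31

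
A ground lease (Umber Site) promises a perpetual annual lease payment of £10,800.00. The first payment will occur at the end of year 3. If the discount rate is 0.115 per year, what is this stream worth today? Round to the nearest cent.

Value at end of year 2: C / r = £10,800.00 / 0.115 = £93,913.0435
Discount to today: PV = £93,913.0435 / (1 + 0.115)^2 = £93,913.0435 / 1.243225 = £75,539.86

£75539.86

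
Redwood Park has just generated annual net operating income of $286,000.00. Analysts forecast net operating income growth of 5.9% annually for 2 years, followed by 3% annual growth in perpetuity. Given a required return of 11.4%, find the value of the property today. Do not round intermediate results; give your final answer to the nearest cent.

D_1 = 302874.00000
D_2 = 320743.56600
Terminal value at year 2: TV = D_2×(1+g_2)/(r−g_2) = 330365.87298/0.084 = 3932927.05929
P_0 = D_1/(1+r)^1 + D_2/(1+r)^2 + TV/(1+r)^2
    = 271879.71275 + 258456.56714 + 3169169.81141 = 3699506.09131

$3699506.09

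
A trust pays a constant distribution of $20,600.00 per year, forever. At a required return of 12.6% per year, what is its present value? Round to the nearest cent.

$163492.06

Level perpetuity: PV = C / r = $20,600.00 / 0.126 = $163,492.06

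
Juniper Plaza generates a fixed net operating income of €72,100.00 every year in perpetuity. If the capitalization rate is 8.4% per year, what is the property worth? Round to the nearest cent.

€858333.33

Level perpetuity: PV = C / r = €72,100.00 / 0.084 = €858,333.33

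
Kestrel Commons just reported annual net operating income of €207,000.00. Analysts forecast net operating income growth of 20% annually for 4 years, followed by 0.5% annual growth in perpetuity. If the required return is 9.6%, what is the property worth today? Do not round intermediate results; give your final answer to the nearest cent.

D_1 = 248400.00000
D_2 = 298080.00000
D_3 = 357696.00000
D_4 = 429235.20000
Terminal value at year 4: TV = D_4×(1+g_2)/(r−g_2) = 431381.37600/0.091 = 4740454.68132
P_0 = D_1/(1+r)^1 + D_2/(1+r)^2 + D_3/(1+r)^3 + D_4/(1+r)^4 + TV/(1+r)^4
    = 226642.33577 + 248148.54281 + 271695.48483 + 297476.80821 + 3285320.79393 = 4329283.96554

€4329283.97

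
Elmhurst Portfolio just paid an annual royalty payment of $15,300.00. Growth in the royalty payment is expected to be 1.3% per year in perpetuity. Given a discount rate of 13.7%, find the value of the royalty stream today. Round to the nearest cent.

D₁ = D₀ × (1 + g) = $15,300.00 × 1.013 = $15,498.9000
Growing perpetuity: P = D₁ / (r − g) = $15,498.9000 / (0.137 − 0.013) = $124,991.13

$124991.13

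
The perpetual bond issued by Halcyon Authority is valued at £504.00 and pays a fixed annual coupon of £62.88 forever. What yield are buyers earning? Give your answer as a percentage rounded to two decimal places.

P = C/r ⇒ r = C/P = £62.88/£504.00 = 0.124762

12.48%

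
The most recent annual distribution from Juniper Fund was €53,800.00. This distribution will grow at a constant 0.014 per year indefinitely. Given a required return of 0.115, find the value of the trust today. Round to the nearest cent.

€540130.69

D₁ = D₀ × (1 + g) = €53,800.00 × 1.014 = €54,553.2000
Growing perpetuity: P = D₁ / (r − g) = €54,553.2000 / (0.115 − 0.014) = €540,130.69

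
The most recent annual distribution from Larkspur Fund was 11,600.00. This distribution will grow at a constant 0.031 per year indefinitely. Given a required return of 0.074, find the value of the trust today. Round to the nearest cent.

D₁ = D₀ × (1 + g) = 11,600.00 × 1.031 = 11,959.6000
Growing perpetuity: P = D₁ / (r − g) = 11,959.6000 / (0.074 − 0.031) = 278,130.23

278130.23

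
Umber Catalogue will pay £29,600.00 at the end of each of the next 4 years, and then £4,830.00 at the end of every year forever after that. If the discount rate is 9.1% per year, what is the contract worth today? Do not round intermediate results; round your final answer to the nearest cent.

£133148.96

PV of 4-year annuity: £29,600.00 × [1 − (1+0.091)^−4] / 0.091 = 95685.59843
Perpetuity value at year 4: £4,830.00 / 0.091 = 53076.92308
PV of perpetuity: 53076.92308 / (1+0.091)^4 = 37463.36090
Total PV = 95685.59843 + 37463.36090 = 133148.95933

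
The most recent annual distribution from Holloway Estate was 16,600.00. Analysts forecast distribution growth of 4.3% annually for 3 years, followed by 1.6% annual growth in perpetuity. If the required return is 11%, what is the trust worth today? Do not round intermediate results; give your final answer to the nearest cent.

192879.49

D_1 = 17313.80000
D_2 = 18058.29340
D_3 = 18834.80002
Terminal value at year 3: TV = D_3×(1+g_2)/(r−g_2) = 19136.15682/0.094 = 203576.13635
P_0 = D_1/(1+r)^1 + D_2/(1+r)^2 + D_3/(1+r)^3 + TV/(1+r)^3
    = 15598.01802 + 14656.51603 + 13771.84344 + 148853.11633 = 192879.49382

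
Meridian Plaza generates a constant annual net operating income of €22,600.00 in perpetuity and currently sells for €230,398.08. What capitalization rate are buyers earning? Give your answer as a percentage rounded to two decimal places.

P = C/r ⇒ r = C/P = €22,600.00/€230,398.08 = 0.098091

9.81%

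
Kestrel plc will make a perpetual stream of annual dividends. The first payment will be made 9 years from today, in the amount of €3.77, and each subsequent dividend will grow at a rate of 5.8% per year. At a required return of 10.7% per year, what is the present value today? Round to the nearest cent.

€34.12

Value at end of year 8: C₁ / (r − g) = €3.77 / (0.107 − 0.058) = €76.9388
Discount to today: PV = €76.9388 / (1 + 0.107)^8 = €76.9388 / 2.255179 = €34.12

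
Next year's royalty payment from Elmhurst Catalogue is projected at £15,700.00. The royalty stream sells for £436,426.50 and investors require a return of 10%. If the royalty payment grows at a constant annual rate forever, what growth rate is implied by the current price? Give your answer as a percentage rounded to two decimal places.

6.40%

P = D₁/(r−g) ⇒ g = r − D₁/P = 0.1 − £15,700.00/£436,426.50 = 0.064026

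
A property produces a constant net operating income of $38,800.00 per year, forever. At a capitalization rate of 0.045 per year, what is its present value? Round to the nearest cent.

Level perpetuity: PV = C / r = $38,800.00 / 0.045 = $862,222.22

$862222.22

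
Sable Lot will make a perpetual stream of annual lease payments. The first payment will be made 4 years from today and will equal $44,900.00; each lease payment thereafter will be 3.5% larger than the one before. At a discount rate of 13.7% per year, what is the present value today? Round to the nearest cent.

$299477.90

Value at end of year 3: C₁ / (r − g) = $44,900.00 / (0.137 − 0.035) = $440,196.0784
Discount to today: PV = $440,196.0784 / (1 + 0.137)^3 = $440,196.0784 / 1.469878 = $299,477.90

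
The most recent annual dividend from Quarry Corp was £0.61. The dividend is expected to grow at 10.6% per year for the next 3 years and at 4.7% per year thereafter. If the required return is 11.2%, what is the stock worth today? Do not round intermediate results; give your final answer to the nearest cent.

£11.48

D_1 = 0.67466
D_2 = 0.74617
D_3 = 0.82527
Terminal value at year 3: TV = D_3×(1+g_2)/(r−g_2) = 0.86406/0.065 = 13.29317
P_0 = D_1/(1+r)^1 + D_2/(1+r)^2 + D_3/(1+r)^3 + TV/(1+r)^3
    = 0.60671 + 0.60344 + 0.60018 + 9.66750 = 11.47782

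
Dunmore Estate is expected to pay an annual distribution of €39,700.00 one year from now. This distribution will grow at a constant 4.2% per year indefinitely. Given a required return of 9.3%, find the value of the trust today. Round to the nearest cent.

Growing perpetuity: P = D₁ / (r − g) = €39,700.0000 / (0.093 − 0.042) = €778,431.37

€778431.37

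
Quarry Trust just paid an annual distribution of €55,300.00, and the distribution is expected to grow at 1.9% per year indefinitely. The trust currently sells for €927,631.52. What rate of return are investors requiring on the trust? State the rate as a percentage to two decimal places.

D₁ = €55,300.00 × 1.019 = €56,350.7000
P = D₁/(r − g) ⇒ r = D₁/P + g = €56,350.7000/€927,631.52 + 0.019 = 0.060747 + 0.019 = 0.079747

7.97%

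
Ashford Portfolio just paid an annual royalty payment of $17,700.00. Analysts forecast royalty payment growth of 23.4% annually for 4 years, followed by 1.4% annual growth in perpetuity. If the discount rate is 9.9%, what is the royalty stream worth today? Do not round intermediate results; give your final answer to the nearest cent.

$431012.46

D_1 = 21841.80000
D_2 = 26952.78120
D_3 = 33259.73200
D_4 = 41042.50929
Terminal value at year 4: TV = D_4×(1+g_2)/(r−g_2) = 41617.10442/0.085 = 489612.99317
P_0 = D_1/(1+r)^1 + D_2/(1+r)^2 + D_3/(1+r)^3 + D_4/(1+r)^4 + TV/(1+r)^4
    = 19874.24932 + 22315.58113 + 25056.80356 + 28134.75486 + 335631.07561 = 431012.46447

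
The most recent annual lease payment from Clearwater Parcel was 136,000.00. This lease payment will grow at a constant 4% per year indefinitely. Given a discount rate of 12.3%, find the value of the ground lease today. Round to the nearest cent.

D₁ = D₀ × (1 + g) = 136,000.00 × 1.04 = 141,440.0000
Growing perpetuity: P = D₁ / (r − g) = 141,440.0000 / (0.123 − 0.04) = 1,704,096.39

1704096.39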